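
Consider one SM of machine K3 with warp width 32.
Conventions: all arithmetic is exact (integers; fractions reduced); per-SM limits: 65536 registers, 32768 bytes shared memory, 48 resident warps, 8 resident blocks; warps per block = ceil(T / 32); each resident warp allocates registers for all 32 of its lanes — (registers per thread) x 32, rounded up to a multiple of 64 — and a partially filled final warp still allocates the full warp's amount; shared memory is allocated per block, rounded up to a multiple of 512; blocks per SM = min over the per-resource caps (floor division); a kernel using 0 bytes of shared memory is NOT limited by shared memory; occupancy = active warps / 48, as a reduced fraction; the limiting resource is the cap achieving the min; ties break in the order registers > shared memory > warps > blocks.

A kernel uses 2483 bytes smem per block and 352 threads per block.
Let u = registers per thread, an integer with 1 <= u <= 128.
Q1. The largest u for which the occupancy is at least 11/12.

Answer: u = 46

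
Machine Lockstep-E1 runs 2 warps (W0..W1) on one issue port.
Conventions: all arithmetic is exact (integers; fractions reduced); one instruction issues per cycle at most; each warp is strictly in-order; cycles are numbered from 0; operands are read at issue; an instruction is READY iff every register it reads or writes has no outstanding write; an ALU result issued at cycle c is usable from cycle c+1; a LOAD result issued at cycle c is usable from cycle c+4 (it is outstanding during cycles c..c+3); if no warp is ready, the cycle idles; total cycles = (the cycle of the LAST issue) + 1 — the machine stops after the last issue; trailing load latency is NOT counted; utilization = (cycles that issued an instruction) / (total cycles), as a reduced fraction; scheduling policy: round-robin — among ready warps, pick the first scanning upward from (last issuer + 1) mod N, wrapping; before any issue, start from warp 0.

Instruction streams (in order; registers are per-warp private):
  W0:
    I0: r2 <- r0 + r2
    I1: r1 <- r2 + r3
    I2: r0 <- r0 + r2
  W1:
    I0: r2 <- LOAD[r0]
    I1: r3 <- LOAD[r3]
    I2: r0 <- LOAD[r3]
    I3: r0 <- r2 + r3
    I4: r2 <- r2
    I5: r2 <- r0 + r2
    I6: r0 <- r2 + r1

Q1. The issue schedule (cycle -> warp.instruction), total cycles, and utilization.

cycle 0: W0.I0
cycle 1: W1.I0
cycle 2: W0.I1
cycle 3: W1.I1
cycle 4: W0.I2
cycle 5: idle
cycle 6: idle
cycle 7: W1.I2
cycle 8: idle
cycle 9: idle
cycle 10: idle
cycle 11: W1.I3
cycle 12: W1.I4
cycle 13: W1.I5
cycle 14: W1.I6

Answer: 15 cycles, utilization 2/3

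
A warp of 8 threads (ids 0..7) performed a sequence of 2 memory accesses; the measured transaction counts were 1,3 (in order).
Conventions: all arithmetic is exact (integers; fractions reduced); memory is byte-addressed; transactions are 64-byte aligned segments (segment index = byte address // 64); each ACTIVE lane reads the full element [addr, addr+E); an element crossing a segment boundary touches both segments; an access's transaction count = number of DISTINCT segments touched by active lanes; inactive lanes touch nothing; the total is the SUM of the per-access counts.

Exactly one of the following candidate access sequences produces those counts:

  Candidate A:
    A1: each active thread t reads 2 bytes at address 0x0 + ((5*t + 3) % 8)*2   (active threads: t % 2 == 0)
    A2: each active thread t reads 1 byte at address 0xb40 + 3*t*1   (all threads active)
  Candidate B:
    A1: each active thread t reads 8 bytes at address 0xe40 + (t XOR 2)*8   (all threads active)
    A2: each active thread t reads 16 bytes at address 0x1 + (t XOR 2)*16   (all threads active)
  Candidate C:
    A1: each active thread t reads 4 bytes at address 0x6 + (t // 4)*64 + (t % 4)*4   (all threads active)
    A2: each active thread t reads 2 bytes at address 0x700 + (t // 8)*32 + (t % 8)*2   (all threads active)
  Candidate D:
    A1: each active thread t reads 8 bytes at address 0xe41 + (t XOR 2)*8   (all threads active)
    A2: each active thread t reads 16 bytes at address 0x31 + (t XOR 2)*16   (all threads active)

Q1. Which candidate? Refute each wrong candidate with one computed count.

A: A2 gives 1 transaction, not 3
C: A1 gives 2 transactions, not 1
D: A1 gives 2 transactions, not 1
B: all counts match (1,3)

Answer: B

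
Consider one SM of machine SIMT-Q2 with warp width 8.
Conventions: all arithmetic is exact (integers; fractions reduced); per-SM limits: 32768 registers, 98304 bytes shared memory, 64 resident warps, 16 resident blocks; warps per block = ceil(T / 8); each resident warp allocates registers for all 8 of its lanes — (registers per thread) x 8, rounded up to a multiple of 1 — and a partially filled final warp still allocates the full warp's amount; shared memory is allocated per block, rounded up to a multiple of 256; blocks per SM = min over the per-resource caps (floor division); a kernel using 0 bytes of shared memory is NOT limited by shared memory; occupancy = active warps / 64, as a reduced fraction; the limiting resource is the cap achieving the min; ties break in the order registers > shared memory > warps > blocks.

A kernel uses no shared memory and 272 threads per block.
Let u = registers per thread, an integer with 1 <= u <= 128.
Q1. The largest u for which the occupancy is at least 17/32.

Answer: u = 120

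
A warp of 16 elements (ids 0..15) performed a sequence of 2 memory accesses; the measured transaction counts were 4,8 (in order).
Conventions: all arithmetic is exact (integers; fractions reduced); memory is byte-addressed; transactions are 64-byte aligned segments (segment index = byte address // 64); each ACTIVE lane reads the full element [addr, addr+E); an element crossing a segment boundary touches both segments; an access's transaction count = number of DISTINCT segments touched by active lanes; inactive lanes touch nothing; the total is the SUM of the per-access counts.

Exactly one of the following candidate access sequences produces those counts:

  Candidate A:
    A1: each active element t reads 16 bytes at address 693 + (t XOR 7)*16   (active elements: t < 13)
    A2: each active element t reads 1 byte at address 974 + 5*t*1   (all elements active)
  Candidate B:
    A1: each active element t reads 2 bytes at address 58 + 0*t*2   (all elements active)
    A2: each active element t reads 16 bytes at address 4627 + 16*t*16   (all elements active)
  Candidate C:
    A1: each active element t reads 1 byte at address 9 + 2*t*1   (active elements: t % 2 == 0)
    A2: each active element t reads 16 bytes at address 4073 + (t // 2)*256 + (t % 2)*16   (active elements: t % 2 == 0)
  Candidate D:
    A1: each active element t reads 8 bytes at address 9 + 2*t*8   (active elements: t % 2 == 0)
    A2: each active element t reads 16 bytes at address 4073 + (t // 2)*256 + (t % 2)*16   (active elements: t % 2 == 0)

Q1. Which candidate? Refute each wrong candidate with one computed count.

A: A1 gives 5 transactions, not 4
B: A1 gives 1 transaction, not 4
C: A1 gives 1 transaction, not 4
D: all counts match (4,8)

Answer: D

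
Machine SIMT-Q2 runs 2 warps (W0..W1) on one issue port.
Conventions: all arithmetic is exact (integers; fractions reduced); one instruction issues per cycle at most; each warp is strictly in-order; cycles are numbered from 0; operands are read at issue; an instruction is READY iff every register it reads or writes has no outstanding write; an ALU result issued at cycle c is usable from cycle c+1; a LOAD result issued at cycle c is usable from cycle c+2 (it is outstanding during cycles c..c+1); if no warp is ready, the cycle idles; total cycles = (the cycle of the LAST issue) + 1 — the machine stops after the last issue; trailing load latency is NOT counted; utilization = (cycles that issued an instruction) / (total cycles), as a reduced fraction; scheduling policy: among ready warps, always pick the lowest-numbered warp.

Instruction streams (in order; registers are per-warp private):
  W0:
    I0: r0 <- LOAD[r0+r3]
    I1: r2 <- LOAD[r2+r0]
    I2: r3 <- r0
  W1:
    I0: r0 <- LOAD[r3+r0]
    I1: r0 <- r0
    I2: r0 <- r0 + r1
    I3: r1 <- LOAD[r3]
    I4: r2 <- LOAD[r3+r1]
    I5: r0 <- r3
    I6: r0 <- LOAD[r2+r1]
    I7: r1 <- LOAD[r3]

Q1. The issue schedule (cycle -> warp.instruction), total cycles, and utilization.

cycle 0: W0.I0
cycle 1: W1.I0
cycle 2: W0.I1
cycle 3: W0.I2
cycle 4: W1.I1
cycle 5: W1.I2
cycle 6: W1.I3
cycle 7: idle
cycle 8: W1.I4
cycle 9: W1.I5
cycle 10: W1.I6
cycle 11: W1.I7

Answer: 12 cycles, utilization 11/12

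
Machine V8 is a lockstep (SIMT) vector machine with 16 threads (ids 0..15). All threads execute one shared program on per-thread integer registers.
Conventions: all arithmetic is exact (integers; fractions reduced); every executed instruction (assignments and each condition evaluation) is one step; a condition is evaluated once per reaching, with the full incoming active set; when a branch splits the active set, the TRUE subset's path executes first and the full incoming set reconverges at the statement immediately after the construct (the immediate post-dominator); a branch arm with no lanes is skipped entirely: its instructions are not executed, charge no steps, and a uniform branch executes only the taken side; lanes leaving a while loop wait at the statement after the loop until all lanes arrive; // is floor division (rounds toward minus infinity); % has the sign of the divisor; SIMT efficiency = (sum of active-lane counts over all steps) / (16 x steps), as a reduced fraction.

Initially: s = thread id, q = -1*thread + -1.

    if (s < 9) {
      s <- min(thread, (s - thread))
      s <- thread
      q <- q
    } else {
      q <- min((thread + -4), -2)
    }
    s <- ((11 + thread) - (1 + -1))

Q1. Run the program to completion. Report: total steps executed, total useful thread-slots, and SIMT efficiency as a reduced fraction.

Answer: 6 steps, 66 useful, 11/16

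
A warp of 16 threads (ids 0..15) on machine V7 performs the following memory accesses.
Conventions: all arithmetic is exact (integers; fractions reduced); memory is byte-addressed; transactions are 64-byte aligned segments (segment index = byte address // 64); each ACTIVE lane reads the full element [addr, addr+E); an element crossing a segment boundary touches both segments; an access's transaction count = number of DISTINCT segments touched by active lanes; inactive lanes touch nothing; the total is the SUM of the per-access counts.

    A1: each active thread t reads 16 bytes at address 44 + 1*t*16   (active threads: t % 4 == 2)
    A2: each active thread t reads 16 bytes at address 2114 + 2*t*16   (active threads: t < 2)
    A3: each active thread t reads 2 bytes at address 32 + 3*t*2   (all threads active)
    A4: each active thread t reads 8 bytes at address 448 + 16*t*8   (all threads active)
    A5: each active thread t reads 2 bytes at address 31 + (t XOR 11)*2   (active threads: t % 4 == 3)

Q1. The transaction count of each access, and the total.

A1: 4 transactions
A2: 1 transaction
A3: 2 transactions
A4: 16 transactions
A5: 1 transaction

Answer: 4,1,2,16,1; total 24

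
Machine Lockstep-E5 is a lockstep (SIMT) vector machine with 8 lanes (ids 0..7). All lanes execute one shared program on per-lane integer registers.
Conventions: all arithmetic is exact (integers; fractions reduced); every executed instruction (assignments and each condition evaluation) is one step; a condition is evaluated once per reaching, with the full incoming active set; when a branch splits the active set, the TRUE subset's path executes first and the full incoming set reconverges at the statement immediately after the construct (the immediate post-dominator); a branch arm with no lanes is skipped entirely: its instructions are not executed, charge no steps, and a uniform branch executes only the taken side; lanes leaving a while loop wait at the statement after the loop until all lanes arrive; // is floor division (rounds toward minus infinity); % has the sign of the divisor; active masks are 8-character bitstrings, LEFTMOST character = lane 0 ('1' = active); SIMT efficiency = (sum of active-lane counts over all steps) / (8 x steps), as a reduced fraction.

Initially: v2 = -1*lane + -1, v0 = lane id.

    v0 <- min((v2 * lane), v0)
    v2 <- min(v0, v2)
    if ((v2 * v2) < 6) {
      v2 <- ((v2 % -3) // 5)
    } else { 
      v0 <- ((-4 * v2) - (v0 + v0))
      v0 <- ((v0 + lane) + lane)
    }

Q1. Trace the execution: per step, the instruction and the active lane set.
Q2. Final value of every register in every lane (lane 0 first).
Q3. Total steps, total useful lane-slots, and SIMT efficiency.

step 0: v0 <- min((v2 * lane), v0)   11111111
step 1: v2 <- min(v0, v2)            11111111
step 2: eval ((v2 * v2) < 6)         11111111
step 3: v2 <- ((v2 % -3) // 5)       11000000
step 4: v0 <- ((-4 * v2) - (v0 + v0)) 00111111
step 5: v0 <- ((v0 + lane) + lane)   00111111

Answer: 6 steps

v2: -1,-1,-6,-12,-20,-30,-42,-56
v0: 0,-2,40,78,128,190,264,350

steps = 6; useful = 38; efficiency = 38/48 = 19/24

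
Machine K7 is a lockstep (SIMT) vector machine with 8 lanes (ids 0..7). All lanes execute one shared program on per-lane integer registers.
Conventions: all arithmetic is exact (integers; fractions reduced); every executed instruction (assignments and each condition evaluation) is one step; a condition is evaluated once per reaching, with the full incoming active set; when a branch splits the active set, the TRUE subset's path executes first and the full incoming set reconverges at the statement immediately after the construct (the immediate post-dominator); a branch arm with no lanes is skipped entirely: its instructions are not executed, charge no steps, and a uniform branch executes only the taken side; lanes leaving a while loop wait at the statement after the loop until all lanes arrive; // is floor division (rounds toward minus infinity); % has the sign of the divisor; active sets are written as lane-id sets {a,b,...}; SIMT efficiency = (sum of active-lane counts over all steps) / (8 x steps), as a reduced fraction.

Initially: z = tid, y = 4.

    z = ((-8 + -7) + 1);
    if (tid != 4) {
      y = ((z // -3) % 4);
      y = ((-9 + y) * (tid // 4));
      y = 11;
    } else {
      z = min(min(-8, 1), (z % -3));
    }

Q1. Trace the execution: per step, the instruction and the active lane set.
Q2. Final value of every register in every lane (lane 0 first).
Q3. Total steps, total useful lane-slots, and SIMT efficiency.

step 0: z <- ((-8 + -7) + 1)         {0,1,2,3,4,5,6,7}
step 1: eval (tid != 4)              {0,1,2,3,4,5,6,7}
step 2: y <- ((z // -3) % 4)         {0,1,2,3,5,6,7}
step 3: y <- ((-9 + y) * (tid // 4)) {0,1,2,3,5,6,7}
step 4: y <- 11                      {0,1,2,3,5,6,7}
step 5: z <- min(min(-8, 1), (z % -3)) {4}

Answer: 6 steps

z: -14,-14,-14,-14,-8,-14,-14,-14
y: 11,11,11,11,4,11,11,11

steps = 6; useful = 38; efficiency = 38/48 = 19/24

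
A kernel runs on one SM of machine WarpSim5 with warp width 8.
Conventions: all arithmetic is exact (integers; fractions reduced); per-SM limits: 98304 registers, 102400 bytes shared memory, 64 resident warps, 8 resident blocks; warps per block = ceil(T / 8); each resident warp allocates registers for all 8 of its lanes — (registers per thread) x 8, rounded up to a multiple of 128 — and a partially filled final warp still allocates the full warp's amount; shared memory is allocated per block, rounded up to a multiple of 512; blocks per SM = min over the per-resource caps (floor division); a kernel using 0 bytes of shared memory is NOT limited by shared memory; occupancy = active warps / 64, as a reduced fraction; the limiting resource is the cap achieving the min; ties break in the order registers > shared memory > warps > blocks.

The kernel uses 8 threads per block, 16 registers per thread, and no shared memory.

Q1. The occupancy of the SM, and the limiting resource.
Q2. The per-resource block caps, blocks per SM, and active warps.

Answer: occupancy 1/8, limited by blocks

registers: 768 blocks
shared memory: no limit (kernel uses none)
warps: 64 blocks
blocks: 8 blocks

Answer: 8 blocks, 8 active warps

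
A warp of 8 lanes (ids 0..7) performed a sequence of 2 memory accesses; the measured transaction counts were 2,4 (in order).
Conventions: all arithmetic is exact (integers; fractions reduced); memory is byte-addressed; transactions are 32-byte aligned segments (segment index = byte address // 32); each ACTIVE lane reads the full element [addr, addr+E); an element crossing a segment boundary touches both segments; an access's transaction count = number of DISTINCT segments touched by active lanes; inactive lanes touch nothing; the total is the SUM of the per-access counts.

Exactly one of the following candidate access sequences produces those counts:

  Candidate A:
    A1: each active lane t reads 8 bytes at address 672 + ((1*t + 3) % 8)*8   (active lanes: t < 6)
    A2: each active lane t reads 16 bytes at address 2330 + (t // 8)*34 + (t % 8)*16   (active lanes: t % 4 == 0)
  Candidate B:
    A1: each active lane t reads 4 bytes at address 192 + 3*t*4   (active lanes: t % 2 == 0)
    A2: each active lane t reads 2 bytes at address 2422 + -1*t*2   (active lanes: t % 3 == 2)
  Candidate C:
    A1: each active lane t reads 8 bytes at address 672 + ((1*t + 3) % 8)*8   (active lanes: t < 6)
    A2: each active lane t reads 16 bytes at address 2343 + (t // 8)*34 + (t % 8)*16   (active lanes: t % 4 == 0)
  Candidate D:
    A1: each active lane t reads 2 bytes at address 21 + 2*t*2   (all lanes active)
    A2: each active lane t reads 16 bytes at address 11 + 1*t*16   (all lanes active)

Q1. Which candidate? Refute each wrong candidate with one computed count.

B: A1 gives 3 transactions, not 2
C: A2 gives 2 transactions, not 4
D: A2 gives 5 transactions, not 4
A: all counts match (2,4)

Answer: A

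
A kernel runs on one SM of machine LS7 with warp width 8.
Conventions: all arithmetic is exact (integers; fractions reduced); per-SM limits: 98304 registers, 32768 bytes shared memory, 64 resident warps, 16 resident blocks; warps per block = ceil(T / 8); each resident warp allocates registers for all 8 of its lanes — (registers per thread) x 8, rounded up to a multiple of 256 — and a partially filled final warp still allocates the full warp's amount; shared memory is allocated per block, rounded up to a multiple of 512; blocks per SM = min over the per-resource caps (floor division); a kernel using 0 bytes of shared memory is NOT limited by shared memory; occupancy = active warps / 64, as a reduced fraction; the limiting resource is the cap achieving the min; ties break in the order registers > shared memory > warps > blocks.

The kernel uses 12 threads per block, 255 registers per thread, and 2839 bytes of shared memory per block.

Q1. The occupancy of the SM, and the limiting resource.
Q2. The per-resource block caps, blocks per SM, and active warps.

Answer: occupancy 5/16, limited by shared memory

registers: 24 blocks
shared memory: 10 blocks
warps: 32 blocks
blocks: 16 blocks

Answer: 10 blocks, 20 active warps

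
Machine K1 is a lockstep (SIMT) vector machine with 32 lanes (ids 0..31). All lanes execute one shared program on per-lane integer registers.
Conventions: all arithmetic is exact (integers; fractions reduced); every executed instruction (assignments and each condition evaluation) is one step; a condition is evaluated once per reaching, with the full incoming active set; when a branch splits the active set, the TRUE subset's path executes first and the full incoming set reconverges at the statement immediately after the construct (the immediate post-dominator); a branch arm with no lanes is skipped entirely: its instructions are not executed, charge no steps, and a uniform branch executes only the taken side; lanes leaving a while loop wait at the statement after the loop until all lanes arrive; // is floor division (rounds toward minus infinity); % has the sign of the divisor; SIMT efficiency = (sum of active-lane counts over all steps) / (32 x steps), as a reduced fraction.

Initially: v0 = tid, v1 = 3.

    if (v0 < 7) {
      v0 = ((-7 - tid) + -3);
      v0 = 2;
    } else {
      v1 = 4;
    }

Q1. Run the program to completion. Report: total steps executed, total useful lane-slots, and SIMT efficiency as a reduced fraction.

Answer: 4 steps, 71 useful, 71/128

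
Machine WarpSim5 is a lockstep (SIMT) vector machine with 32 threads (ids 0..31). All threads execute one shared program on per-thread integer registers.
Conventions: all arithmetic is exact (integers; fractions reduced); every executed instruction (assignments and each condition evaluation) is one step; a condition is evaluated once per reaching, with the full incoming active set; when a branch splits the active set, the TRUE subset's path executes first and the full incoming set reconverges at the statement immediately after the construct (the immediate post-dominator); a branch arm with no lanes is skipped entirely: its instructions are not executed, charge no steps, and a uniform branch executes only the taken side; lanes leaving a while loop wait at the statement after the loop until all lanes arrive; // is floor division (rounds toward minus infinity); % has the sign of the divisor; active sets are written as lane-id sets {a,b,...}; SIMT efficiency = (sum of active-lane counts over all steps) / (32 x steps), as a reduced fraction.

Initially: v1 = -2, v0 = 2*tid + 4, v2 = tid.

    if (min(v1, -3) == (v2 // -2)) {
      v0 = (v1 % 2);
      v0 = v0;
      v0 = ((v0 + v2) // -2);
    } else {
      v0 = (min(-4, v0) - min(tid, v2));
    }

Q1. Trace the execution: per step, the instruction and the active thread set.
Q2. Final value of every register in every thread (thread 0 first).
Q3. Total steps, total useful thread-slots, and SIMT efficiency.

step 0: eval (min(v1, -3) == (v2 // -2)) {0,1,2,3,4,5,6,7,8,9,10,11,12,13,14,15,16,17,18,19,20,21,22,23,24,25,26,27,28,29,30,31}
step 1: v0 <- (v1 % 2)               {5,6}
step 2: v0 <- v0                     {5,6}
step 3: v0 <- ((v0 + v2) // -2)      {5,6}
step 4: v0 <- (min(-4, v0) - min(tid, v2)) {0,1,2,3,4,7,8,9,10,11,12,13,14,15,16,17,18,19,20,21,22,23,24,25,26,27,28,29,30,31}

Answer: 5 steps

v1: -2,-2,-2,-2,-2,-2,-2,-2,-2,-2,-2,-2,-2,-2,-2,-2,-2,-2,-2,-2,-2,-2,-2,-2,-2,-2,-2,-2,-2,-2,-2,-2
v0: -4,-5,-6,-7,-8,-3,-3,-11,-12,-13,-14,-15,-16,-17,-18,-19,-20,-21,-22,-23,-24,-25,-26,-27,-28,-29,-30,-31,-32,-33,-34,-35
v2: 0,1,2,3,4,5,6,7,8,9,10,11,12,13,14,15,16,17,18,19,20,21,22,23,24,25,26,27,28,29,30,31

steps = 5; useful = 68; efficiency = 68/160 = 17/40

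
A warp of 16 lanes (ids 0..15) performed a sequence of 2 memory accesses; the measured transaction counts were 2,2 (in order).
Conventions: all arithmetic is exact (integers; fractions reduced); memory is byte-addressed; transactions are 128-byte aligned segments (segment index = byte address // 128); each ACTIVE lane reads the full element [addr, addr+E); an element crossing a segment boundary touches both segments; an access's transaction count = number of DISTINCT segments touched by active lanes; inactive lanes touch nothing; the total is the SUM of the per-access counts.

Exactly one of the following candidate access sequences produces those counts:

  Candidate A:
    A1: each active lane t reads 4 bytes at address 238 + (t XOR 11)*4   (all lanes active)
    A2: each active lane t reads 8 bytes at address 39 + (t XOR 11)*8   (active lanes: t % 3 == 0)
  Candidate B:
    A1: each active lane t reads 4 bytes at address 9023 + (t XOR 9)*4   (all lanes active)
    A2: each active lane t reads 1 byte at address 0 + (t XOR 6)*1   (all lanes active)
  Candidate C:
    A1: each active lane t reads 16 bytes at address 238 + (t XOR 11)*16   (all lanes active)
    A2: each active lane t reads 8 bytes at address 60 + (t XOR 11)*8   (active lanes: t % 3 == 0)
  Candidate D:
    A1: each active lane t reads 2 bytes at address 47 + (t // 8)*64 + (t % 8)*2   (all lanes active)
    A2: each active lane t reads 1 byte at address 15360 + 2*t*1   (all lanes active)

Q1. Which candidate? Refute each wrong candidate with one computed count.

B: A1 gives 1 transaction, not 2
C: A1 gives 3 transactions, not 2
D: A1 gives 1 transaction, not 2
A: all counts match (2,2)

Answer: A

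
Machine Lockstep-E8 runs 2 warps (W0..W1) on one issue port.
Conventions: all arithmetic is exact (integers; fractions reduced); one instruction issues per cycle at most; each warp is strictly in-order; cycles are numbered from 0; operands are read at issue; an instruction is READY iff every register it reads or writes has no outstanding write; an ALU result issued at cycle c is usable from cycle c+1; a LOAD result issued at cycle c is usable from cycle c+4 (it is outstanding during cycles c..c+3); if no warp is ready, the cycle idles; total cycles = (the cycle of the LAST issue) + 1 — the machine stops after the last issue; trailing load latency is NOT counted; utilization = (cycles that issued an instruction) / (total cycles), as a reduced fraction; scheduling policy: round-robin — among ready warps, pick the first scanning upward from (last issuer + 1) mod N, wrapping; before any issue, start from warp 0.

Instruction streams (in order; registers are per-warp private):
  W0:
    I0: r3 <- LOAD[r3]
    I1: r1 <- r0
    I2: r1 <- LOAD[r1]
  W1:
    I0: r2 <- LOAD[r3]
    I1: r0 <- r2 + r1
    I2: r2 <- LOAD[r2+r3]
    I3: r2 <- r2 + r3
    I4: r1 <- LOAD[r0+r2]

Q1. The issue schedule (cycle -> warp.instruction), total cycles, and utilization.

cycle 0: W0.I0
cycle 1: W1.I0
cycle 2: W0.I1
cycle 3: W0.I2
cycle 4: idle
cycle 5: W1.I1
cycle 6: W1.I2
cycle 7: idle
cycle 8: idle
cycle 9: idle
cycle 10: W1.I3
cycle 11: W1.I4

Answer: 12 cycles, utilization 2/3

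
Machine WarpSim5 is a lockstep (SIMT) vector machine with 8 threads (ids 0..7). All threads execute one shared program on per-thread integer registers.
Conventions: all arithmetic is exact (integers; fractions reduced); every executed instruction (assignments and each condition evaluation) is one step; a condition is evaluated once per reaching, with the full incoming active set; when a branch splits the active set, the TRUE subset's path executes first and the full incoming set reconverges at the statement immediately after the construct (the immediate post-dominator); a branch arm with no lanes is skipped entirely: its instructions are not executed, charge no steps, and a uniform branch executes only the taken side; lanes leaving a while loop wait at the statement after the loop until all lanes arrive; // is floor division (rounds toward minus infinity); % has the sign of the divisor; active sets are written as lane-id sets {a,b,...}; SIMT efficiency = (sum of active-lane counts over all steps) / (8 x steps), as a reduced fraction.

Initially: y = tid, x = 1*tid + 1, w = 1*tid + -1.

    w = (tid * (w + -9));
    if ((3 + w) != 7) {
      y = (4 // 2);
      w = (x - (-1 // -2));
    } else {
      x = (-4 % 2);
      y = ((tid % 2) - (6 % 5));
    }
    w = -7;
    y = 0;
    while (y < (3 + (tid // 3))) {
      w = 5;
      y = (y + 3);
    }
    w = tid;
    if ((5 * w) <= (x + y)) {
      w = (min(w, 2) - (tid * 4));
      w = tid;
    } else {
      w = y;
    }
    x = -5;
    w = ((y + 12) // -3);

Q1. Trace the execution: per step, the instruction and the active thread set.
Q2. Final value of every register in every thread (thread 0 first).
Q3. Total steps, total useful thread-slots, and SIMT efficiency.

step 0: w <- (tid * (w + -9))        {0,1,2,3,4,5,6,7}
step 1: eval ((3 + w) != 7)          {0,1,2,3,4,5,6,7}
step 2: y <- (4 // 2)                {0,1,2,3,4,5,6,7}
step 3: w <- (x - (-1 // -2))        {0,1,2,3,4,5,6,7}
step 4: w <- -7                      {0,1,2,3,4,5,6,7}
step 5: y <- 0                       {0,1,2,3,4,5,6,7}
step 6: eval (y < (3 + (tid // 3)))  {0,1,2,3,4,5,6,7}
step 7: w <- 5                       {0,1,2,3,4,5,6,7}
step 8: y <- (y + 3)                 {0,1,2,3,4,5,6,7}
step 9: eval (y < (3 + (tid // 3)))  {0,1,2,3,4,5,6,7}
step 10: w <- 5                       {3,4,5,6,7}
step 11: y <- (y + 3)                 {3,4,5,6,7}
step 12: eval (y < (3 + (tid // 3)))  {3,4,5,6,7}
step 13: w <- tid                     {0,1,2,3,4,5,6,7}
step 14: eval ((5 * w) <= (x + y))    {0,1,2,3,4,5,6,7}
step 15: w <- (min(w, 2) - (tid * 4)) {0,1}
step 16: w <- tid                     {0,1}
step 17: w <- y                       {2,3,4,5,6,7}
step 18: x <- -5                      {0,1,2,3,4,5,6,7}
step 19: w <- ((y + 12) // -3)        {0,1,2,3,4,5,6,7}

Answer: 20 steps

y: 3,3,3,6,6,6,6,6
x: -5,-5,-5,-5,-5,-5,-5,-5
w: -5,-5,-5,-6,-6,-6,-6,-6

steps = 20; useful = 137; efficiency = 137/160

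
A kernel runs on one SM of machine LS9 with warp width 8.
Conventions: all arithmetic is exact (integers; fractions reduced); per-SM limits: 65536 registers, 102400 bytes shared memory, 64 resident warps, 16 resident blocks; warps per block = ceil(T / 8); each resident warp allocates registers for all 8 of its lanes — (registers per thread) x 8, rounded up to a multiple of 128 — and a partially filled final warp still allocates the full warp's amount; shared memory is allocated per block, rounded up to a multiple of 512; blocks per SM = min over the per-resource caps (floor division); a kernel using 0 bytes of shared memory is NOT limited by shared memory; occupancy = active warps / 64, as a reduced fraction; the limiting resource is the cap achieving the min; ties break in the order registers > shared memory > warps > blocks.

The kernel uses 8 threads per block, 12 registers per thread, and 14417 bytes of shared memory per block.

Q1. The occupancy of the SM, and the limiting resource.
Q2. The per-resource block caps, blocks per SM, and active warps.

Answer: occupancy 3/32, limited by shared memory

registers: 512 blocks
shared memory: 6 blocks
warps: 64 blocks
blocks: 16 blocks

Answer: 6 blocks, 6 active warps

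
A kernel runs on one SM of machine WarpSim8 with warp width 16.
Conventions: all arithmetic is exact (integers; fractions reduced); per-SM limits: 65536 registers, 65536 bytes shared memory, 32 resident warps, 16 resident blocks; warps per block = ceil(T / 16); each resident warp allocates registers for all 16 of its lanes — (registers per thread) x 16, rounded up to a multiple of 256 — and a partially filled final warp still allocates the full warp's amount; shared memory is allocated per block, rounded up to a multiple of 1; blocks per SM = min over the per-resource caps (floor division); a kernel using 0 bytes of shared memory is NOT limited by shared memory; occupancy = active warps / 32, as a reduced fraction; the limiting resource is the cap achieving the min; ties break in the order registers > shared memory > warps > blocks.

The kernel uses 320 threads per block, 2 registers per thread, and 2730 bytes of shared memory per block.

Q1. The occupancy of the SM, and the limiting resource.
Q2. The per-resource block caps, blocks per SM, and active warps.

Answer: occupancy 5/8, limited by warps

registers: 12 blocks
shared memory: 24 blocks
warps: 1 block
blocks: 16 blocks

Answer: 1 block, 20 active warps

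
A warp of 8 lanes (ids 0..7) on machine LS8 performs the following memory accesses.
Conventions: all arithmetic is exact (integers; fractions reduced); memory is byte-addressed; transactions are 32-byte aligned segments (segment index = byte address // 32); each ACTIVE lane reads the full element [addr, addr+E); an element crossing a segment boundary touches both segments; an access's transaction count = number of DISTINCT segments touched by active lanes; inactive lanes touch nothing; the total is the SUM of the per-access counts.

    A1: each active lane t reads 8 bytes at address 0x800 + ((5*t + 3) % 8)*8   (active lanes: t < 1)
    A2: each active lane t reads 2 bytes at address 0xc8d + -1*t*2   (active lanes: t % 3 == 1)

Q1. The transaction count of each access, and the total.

A1: 1 transaction
A2: 2 transactions

Answer: 1,2; total 3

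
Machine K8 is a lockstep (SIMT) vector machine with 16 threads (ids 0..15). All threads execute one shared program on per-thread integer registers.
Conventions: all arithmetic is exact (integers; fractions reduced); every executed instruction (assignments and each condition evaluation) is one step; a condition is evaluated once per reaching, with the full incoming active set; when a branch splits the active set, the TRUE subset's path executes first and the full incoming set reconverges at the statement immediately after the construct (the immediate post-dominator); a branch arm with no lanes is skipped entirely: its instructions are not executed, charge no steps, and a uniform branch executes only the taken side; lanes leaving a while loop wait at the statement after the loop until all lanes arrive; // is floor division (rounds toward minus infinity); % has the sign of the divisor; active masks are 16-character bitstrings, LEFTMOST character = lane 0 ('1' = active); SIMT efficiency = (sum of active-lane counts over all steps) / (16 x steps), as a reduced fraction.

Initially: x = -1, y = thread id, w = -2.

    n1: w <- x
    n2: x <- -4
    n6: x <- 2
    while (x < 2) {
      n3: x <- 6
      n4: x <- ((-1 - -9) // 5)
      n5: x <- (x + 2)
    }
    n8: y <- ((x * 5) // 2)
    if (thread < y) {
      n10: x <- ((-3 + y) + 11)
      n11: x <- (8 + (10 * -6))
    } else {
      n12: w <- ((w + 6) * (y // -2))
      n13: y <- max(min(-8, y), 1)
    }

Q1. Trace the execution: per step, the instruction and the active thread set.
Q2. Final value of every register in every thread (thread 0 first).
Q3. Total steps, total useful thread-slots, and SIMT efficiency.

step 0: w <- x                       1111111111111111
step 1: x <- -4                      1111111111111111
step 2: x <- 2                       1111111111111111
step 3: eval (x < 2)                 1111111111111111
step 4: y <- ((x * 5) // 2)          1111111111111111
step 5: eval (thread < y)            1111111111111111
step 6: x <- ((-3 + y) + 11)         1111100000000000
step 7: x <- (8 + (10 * -6))         1111100000000000
step 8: w <- ((w + 6) * (y // -2))   0000011111111111
step 9: y <- max(min(-8, y), 1)      0000011111111111

Answer: 10 steps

x: -52,-52,-52,-52,-52,2,2,2,2,2,2,2,2,2,2,2
y: 5,5,5,5,5,1,1,1,1,1,1,1,1,1,1,1
w: -1,-1,-1,-1,-1,-15,-15,-15,-15,-15,-15,-15,-15,-15,-15,-15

steps = 10; useful = 128; efficiency = 128/160 = 4/5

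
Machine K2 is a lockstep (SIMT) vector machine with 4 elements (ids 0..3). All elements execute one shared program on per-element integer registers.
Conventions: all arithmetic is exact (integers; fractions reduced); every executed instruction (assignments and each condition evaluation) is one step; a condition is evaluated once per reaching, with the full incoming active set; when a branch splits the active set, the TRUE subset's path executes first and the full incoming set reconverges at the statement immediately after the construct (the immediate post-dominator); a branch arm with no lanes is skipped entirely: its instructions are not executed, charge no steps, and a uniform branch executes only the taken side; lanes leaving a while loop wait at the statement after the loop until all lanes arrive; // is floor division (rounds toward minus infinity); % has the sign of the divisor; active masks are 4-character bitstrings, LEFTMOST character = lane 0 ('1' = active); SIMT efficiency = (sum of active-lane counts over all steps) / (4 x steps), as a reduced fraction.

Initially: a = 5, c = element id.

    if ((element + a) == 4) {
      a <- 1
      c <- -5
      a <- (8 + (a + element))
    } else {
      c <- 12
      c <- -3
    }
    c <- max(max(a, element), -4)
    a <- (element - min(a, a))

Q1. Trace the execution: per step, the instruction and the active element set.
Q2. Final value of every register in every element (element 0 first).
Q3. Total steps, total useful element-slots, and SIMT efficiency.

step 0: eval ((element + a) == 4)    1111
step 1: c <- 12                      1111
step 2: c <- -3                      1111
step 3: c <- max(max(a, element), -4) 1111
step 4: a <- (element - min(a, a))   1111

Answer: 5 steps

a: -5,-4,-3,-2
c: 5,5,5,5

steps = 5; useful = 20; efficiency = 20/20 = 1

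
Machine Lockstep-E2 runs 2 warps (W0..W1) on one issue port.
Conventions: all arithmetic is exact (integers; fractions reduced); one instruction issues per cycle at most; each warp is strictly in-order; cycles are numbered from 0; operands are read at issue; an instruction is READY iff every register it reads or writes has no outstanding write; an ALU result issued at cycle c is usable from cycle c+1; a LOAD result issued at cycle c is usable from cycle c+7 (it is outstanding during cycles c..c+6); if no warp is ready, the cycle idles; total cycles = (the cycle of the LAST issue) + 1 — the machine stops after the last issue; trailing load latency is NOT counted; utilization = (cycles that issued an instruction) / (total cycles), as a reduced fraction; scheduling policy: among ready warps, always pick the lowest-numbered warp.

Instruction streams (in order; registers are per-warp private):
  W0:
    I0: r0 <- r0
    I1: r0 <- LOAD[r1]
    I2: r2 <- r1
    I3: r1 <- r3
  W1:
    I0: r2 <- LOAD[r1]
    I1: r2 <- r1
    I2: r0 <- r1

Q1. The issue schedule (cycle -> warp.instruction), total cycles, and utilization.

cycle 0: W0.I0
cycle 1: W0.I1
cycle 2: W0.I2
cycle 3: W0.I3
cycle 4: W1.I0
cycle 5: idle
cycle 6: idle
cycle 7: idle
cycle 8: idle
cycle 9: idle
cycle 10: idle
cycle 11: W1.I1
cycle 12: W1.I2

Answer: 13 cycles, utilization 7/13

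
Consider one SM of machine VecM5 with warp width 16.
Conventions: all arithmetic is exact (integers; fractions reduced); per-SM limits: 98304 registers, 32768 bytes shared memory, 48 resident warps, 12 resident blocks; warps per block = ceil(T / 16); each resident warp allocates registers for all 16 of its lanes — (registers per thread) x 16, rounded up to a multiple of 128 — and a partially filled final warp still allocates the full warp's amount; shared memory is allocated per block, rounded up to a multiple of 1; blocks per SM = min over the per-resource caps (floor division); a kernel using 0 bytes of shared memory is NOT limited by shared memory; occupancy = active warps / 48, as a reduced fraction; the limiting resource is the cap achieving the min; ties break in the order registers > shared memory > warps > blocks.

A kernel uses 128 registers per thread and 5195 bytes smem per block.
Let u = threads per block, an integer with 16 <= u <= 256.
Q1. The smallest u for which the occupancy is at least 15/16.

Answer: u = 113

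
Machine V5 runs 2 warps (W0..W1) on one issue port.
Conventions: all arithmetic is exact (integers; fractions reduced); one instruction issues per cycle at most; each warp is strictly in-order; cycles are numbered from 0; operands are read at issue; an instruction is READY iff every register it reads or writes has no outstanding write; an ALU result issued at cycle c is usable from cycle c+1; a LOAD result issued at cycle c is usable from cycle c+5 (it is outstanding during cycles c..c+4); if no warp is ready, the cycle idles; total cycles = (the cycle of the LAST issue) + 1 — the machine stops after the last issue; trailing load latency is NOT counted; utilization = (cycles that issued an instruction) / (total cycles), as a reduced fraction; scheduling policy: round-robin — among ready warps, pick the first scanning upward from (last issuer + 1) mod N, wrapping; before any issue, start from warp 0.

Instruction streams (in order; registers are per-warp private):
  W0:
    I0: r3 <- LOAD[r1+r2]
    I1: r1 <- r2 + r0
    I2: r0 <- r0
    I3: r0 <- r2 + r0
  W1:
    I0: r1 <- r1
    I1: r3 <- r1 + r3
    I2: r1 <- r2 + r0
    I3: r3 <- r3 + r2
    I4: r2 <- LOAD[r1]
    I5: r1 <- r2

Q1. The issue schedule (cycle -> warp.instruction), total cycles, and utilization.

cycle 0: W0.I0
cycle 1: W1.I0
cycle 2: W0.I1
cycle 3: W1.I1
cycle 4: W0.I2
cycle 5: W1.I2
cycle 6: W0.I3
cycle 7: W1.I3
cycle 8: W1.I4
cycle 9: idle
cycle 10: idle
cycle 11: idle
cycle 12: idle
cycle 13: W1.I5

Answer: 14 cycles, utilization 5/7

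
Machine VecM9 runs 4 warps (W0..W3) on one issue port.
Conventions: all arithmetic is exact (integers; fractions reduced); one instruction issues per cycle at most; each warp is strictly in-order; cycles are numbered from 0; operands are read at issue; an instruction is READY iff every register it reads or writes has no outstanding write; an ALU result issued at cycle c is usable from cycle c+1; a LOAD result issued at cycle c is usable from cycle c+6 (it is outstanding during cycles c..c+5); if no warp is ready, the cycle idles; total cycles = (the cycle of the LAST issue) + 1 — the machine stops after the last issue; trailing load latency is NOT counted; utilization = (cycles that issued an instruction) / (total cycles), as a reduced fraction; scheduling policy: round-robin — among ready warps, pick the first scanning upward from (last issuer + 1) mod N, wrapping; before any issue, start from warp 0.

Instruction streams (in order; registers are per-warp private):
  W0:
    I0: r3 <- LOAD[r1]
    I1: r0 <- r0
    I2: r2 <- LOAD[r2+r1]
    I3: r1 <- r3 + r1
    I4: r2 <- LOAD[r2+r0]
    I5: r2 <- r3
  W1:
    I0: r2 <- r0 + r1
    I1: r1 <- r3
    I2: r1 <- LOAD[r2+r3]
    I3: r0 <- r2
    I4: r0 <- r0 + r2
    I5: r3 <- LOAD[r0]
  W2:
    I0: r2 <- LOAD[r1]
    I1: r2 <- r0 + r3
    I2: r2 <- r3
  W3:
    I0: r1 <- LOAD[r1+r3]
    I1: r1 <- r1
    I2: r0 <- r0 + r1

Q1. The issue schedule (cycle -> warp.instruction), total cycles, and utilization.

cycle 0: W0.I0
cycle 1: W1.I0
cycle 2: W2.I0
cycle 3: W3.I0
cycle 4: W0.I1
cycle 5: W1.I1
cycle 6: W0.I2
cycle 7: W1.I2
cycle 8: W2.I1
cycle 9: W3.I1
cycle 10: W0.I3
cycle 11: W1.I3
cycle 12: W2.I2
cycle 13: W3.I2
cycle 14: W0.I4
cycle 15: W1.I4
cycle 16: W1.I5
cycle 17: idle
cycle 18: idle
cycle 19: idle
cycle 20: W0.I5

Answer: 21 cycles, utilization 6/7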